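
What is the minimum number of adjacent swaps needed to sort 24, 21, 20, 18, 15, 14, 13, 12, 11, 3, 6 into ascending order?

The minimum number of adjacent swaps to sort an array equals its inversion count, since every such swap removes exactly one inversion.
Count inversions — for each element, later elements that are smaller:
24: 21, 20, 18, 15, 14, 13, 12, 11, 3, 6 → 10
21: 20, 18, 15, 14, 13, 12, 11, 3, 6 → 9
20: 18, 15, 14, 13, 12, 11, 3, 6 → 8
18: 15, 14, 13, 12, 11, 3, 6 → 7
15: 14, 13, 12, 11, 3, 6 → 6
14: 13, 12, 11, 3, 6 → 5
13: 12, 11, 3, 6 → 4
12: 11, 3, 6 → 3
11: 3, 6 → 2
3: none → 0
6: none → 0
Total inversions: 10 + 9 + 8 + 7 + 6 + 5 + 4 + 3 + 2 + 0 + 0 = 54

54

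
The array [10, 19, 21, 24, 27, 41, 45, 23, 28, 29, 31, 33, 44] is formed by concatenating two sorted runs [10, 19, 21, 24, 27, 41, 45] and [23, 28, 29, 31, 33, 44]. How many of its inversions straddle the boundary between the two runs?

There are 13 cross-inversions.

Count, for every r in R, how many entries of L exceed r:
r = 23: 24, 27, 41, 45 → 4
r = 28: 41, 45 → 2
r = 29: 41, 45 → 2
r = 31: 41, 45 → 2
r = 33: 41, 45 → 2
r = 44: 45 → 1
Cross-inversions: 4 + 2 + 2 + 2 + 2 + 1 = 13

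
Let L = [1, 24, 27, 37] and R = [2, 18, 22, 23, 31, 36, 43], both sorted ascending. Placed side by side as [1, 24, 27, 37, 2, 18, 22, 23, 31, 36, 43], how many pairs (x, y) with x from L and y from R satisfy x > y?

14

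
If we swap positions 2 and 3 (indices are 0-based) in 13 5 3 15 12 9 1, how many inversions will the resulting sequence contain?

There are 15 inversions.

Positions 2 and 3 hold 3 and 15; after swapping, the array is [13, 5, 15, 3, 12, 9, 1].
Element-by-element contributions:
13 → 5, 3, 12, 9, 1 → 5
5 → 3, 1 → 2
15 → 3, 12, 9, 1 → 4
3 → 1 → 1
12 → 9, 1 → 2
9 → 1 → 1
1 → none → 0
Sum: 5 + 2 + 4 + 1 + 2 + 1 + 0 = 15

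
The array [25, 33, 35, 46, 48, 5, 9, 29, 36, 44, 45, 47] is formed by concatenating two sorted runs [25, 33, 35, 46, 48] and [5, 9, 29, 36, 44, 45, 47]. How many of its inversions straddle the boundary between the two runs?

21

For each element r of the right run, count left-run elements greater than r:
r = 5: 25, 33, 35, 46, 48 → 5
r = 9: 25, 33, 35, 46, 48 → 5
r = 29: 33, 35, 46, 48 → 4
r = 36: 46, 48 → 2
r = 44: 46, 48 → 2
r = 45: 46, 48 → 2
r = 47: 48 → 1
Cross-inversions: 5 + 5 + 4 + 2 + 2 + 2 + 1 = 21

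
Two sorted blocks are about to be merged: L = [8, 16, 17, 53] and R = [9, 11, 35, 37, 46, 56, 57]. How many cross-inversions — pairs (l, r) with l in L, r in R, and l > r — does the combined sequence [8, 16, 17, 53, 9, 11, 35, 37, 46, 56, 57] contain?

Take each right-half value and tally the left-half values above it:
r = 9: 16, 17, 53 → 3
r = 11: 16, 17, 53 → 3
r = 35: 53 → 1
r = 37: 53 → 1
r = 46: 53 → 1
r = 56: none → 0
r = 57: none → 0
Cross-inversions: 3 + 3 + 1 + 1 + 1 + 0 + 0 = 9

9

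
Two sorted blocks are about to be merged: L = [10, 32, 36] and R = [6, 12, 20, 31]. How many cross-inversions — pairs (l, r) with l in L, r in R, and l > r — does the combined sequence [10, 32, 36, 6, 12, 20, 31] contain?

Count, for every r in R, how many entries of L exceed r:
r = 6: 10, 32, 36 → 3
r = 12: 32, 36 → 2
r = 20: 32, 36 → 2
r = 31: 32, 36 → 2
Cross-inversions: 3 + 2 + 2 + 2 = 9

9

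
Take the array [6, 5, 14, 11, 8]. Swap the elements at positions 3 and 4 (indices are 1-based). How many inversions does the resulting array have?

3 inversions

Positions 3 and 4 hold 14 and 11; after swapping, the array is [6, 5, 11, 14, 8].
Count, for each position, how many later elements it exceeds:
6 → 5 → 1
5 → none → 0
11 → 8 → 1
14 → 8 → 1
8 → none → 0
Sum: 1 + 0 + 1 + 1 + 0 = 3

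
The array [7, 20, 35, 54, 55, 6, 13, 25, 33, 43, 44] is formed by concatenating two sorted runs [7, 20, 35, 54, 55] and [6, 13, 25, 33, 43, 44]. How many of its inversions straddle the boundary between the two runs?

19

For each element r of the right run, count left-run elements greater than r:
r = 6: 7, 20, 35, 54, 55 → 5
r = 13: 20, 35, 54, 55 → 4
r = 25: 35, 54, 55 → 3
r = 33: 35, 54, 55 → 3
r = 43: 54, 55 → 2
r = 44: 54, 55 → 2
Cross-inversions: 5 + 4 + 3 + 3 + 2 + 2 = 19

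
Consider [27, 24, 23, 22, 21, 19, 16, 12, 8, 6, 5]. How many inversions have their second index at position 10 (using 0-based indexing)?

The element at index 10 is 5.
Elements before it: 27, 24, 23, 22, 21, 19, 16, 12, 8, 6
Those larger than 5: 27, 24, 23, 22, 21, 19, 16, 12, 8, 6

10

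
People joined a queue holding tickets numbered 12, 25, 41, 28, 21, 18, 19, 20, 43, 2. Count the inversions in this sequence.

Sweep left to right; for each value list the smaller values that follow it:
12 → 2 → 1
25 → 21, 18, 19, 20, 2 → 5
41 → 28, 21, 18, 19, 20, 2 → 6
28 → 21, 18, 19, 20, 2 → 5
21 → 18, 19, 20, 2 → 4
18 → 2 → 1
19 → 2 → 1
20 → 2 → 1
43 → 2 → 1
2 → none → 0
Sum: 1 + 5 + 6 + 5 + 4 + 1 + 1 + 1 + 1 + 0 = 25

Inversions: 25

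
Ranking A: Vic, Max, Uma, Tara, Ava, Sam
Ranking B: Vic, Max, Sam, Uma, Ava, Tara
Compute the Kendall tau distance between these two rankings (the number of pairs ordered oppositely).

Assign each item its position (1..6) in the first ordering, then rewrite the second ordering as that position sequence:
positions: Vic→1, Max→2, Uma→3, Tara→4, Ava→5, Sam→6
second ordering as positions: [1, 2, 6, 3, 5, 4]
Discordant pairs = inversions in this position sequence.
1: 0
2: 0
6: 3, 5, 4 → 3
3: 0
5: 4 → 1
4: 0
Total: 0 + 0 + 3 + 0 + 1 + 0 = 4

4 discordant pairs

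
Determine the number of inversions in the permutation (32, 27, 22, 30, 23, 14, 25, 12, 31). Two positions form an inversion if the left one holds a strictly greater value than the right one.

23 inversions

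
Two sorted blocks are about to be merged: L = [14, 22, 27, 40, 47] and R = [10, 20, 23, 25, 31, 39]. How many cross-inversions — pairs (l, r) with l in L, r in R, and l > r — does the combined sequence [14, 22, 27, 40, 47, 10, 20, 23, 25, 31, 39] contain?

19

For each element r of the right run, count left-run elements greater than r:
r = 10: 14, 22, 27, 40, 47 → 5
r = 20: 22, 27, 40, 47 → 4
r = 23: 27, 40, 47 → 3
r = 25: 27, 40, 47 → 3
r = 31: 40, 47 → 2
r = 39: 40, 47 → 2
Cross-inversions: 5 + 4 + 3 + 3 + 2 + 2 = 19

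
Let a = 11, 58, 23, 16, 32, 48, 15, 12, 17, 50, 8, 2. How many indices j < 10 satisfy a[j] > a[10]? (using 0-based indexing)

10

The element at index 10 is 8.
Elements before it: 11, 58, 23, 16, 32, 48, 15, 12, 17, 50
Those larger than 8: 11, 58, 23, 16, 32, 48, 15, 12, 17, 50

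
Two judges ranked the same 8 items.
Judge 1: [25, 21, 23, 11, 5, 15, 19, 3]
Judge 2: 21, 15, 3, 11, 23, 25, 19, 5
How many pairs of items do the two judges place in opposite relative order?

14

Assign each item its position (1..8) in the first ordering, then rewrite the second ordering as that position sequence:
positions: 25→1, 21→2, 23→3, 11→4, 5→5, 15→6, 19→7, 3→8
second ordering as positions: [2, 6, 8, 4, 3, 1, 7, 5]
Discordant pairs = inversions in this position sequence.
2: 1 → 1
6: 4, 3, 1, 5 → 4
8: 4, 3, 1, 7, 5 → 5
4: 3, 1 → 2
3: 1 → 1
1: 0
7: 5 → 1
5: 0
Total: 1 + 4 + 5 + 2 + 1 + 0 + 1 + 0 = 14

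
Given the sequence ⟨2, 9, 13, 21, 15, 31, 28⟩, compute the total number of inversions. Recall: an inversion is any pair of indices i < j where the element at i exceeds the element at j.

Sweep left to right; for each value list the smaller values that follow it:
2: 0
9: 0
13: 0
21: 1
15: 0
31: 1
28: 0
Sum: 0 + 0 + 0 + 1 + 0 + 1 + 0 = 2

2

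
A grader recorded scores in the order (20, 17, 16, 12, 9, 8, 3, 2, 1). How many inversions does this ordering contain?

Sweep left to right; for each value list the smaller values that follow it:
20 → 17, 16, 12, 9, 8, 3, 2, 1 → 8
17 → 16, 12, 9, 8, 3, 2, 1 → 7
16 → 12, 9, 8, 3, 2, 1 → 6
12 → 9, 8, 3, 2, 1 → 5
9 → 8, 3, 2, 1 → 4
8 → 3, 2, 1 → 3
3 → 2, 1 → 2
2 → 1 → 1
1 → none → 0
Sum: 8 + 7 + 6 + 5 + 4 + 3 + 2 + 1 + 0 = 36

Inversions: 36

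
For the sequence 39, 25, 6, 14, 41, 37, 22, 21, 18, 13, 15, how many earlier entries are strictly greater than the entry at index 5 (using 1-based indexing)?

0

The element at index 5 is 41.
Elements before it: 39, 25, 6, 14
None of them are larger than 41.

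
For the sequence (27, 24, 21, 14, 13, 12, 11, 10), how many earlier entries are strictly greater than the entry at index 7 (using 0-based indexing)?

The element at index 7 is 10.
Elements before it: 27, 24, 21, 14, 13, 12, 11
Those larger than 10: 27, 24, 21, 14, 13, 12, 11

7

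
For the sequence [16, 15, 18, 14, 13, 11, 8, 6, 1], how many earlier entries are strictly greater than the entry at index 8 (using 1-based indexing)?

7

The element at index 8 is 6.
Elements before it: 16, 15, 18, 14, 13, 11, 8
Those larger than 6: 16, 15, 18, 14, 13, 11, 8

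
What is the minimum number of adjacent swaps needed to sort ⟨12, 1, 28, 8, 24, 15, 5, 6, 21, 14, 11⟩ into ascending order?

There are 28 swaps.

Minimum adjacent swaps = number of inversions (each swap of adjacent out-of-order elements removes one inversion and no swap can remove more).
Count inversions — for each element, later elements that are smaller:
12: 1, 8, 5, 6, 11 → 5
1: none → 0
28: 8, 24, 15, 5, 6, 21, 14, 11 → 8
8: 5, 6 → 2
24: 15, 5, 6, 21, 14, 11 → 6
15: 5, 6, 14, 11 → 4
5: none → 0
6: none → 0
21: 14, 11 → 2
14: 11 → 1
11: none → 0
Total inversions: 5 + 0 + 8 + 2 + 6 + 4 + 0 + 0 + 2 + 1 + 0 = 28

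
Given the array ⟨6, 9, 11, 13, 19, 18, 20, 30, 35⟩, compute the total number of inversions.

1 out-of-order pair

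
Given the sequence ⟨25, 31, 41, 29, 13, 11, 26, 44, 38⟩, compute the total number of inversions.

16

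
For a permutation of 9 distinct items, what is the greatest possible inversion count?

36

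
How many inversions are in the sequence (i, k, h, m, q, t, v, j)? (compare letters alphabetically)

Element-by-element contributions:
i → h → 1
k → h, j → 2
h → none → 0
m → j → 1
q → j → 1
t → j → 1
v → j → 1
j → none → 0
Sum: 1 + 2 + 0 + 1 + 1 + 1 + 1 + 0 = 7

7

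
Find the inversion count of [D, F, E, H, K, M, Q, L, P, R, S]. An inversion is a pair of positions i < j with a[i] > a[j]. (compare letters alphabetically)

Inversions: 4

Element-by-element contributions:
D: 0
F: 1
E: 0
H: 0
K: 0
M: 1
Q: 2
L: 0
P: 0
R: 0
S: 0
Sum: 0 + 1 + 0 + 0 + 0 + 1 + 2 + 0 + 0 + 0 + 0 = 4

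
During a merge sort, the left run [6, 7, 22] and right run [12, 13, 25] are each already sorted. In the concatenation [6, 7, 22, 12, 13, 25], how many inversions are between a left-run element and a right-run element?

2 split inversions

Take each right-half value and tally the left-half values above it:
r = 12: 22 → 1
r = 13: 22 → 1
r = 25: none → 0
Cross-inversions: 1 + 1 + 0 = 2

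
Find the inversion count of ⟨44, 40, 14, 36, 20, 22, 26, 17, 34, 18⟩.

30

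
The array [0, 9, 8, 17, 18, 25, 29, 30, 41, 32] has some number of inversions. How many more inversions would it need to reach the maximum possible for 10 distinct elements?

Maximum inversions for 10 distinct elements is C(10, 2) = 10·9/2 = 45.
Current inversions — for each element, count later smaller elements:
0: 0
9: 1
8: 0
17: 0
18: 0
25: 0
29: 0
30: 0
41: 1
32: 0
Current total: 0 + 1 + 0 + 0 + 0 + 0 + 0 + 0 + 1 + 0 = 2
Shortfall: 45 − 2 = 43

43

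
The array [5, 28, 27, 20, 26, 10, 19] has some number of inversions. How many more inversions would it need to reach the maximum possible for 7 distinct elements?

8 inversions short

Maximum inversions for 7 distinct elements is C(7, 2) = 7·6/2 = 21.
Current inversions — for each element, count later smaller elements:
5: 0
28: 5
27: 4
20: 2
26: 2
10: 0
19: 0
Current total: 0 + 5 + 4 + 2 + 2 + 0 + 0 = 13
Shortfall: 21 − 13 = 8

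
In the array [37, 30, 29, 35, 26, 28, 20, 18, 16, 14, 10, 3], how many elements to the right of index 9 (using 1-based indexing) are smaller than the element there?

The element at index 9 is 16.
Elements after it: 14, 10, 3
Those smaller than 16: 14, 10, 3

3 such elements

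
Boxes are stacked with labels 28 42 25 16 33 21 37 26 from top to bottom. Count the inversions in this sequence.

15 inversions

For each element, count later entries that are smaller:
28 → 25, 16, 21, 26 → 4
42 → 25, 16, 33, 21, 37, 26 → 6
25 → 16, 21 → 2
16 → none → 0
33 → 21, 26 → 2
21 → none → 0
37 → 26 → 1
26 → none → 0
Sum: 4 + 6 + 2 + 0 + 2 + 0 + 1 + 0 = 15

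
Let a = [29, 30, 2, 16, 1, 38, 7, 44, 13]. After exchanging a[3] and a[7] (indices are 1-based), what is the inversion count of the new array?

Positions 3 and 7 hold 2 and 7; after swapping, the array is [29, 30, 7, 16, 1, 38, 2, 44, 13].
Element-by-element contributions:
29: 5
30: 5
7: 2
16: 3
1: 0
38: 2
2: 0
44: 1
13: 0
Sum: 5 + 5 + 2 + 3 + 0 + 2 + 0 + 1 + 0 = 18

Inversions: 18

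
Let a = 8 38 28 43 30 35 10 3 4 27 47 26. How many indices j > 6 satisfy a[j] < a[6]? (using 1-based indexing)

5

The element at index 6 is 35.
Elements after it: 10, 3, 4, 27, 47, 26
Those smaller than 35: 10, 3, 4, 27, 26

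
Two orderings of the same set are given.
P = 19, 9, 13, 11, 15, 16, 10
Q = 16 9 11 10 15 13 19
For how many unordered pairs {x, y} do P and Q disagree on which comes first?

14 disagreeing pairs

Assign each item its position (1..7) in the first ordering, then rewrite the second ordering as that position sequence:
positions: 19→1, 9→2, 13→3, 11→4, 15→5, 16→6, 10→7
second ordering as positions: [6, 2, 4, 7, 5, 3, 1]
Discordant pairs = inversions in this position sequence.
6: 2, 4, 5, 3, 1 → 5
2: 1 → 1
4: 3, 1 → 2
7: 5, 3, 1 → 3
5: 3, 1 → 2
3: 1 → 1
1: 0
Total: 5 + 1 + 2 + 3 + 2 + 1 + 0 = 14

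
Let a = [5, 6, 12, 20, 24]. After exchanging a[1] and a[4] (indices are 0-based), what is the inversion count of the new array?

5

Positions 1 and 4 hold 6 and 24; after swapping, the array is [5, 24, 12, 20, 6].
For each element, count later entries that are smaller:
5 → none → 0
24 → 12, 20, 6 → 3
12 → 6 → 1
20 → 6 → 1
6 → none → 0
Sum: 0 + 3 + 1 + 1 + 0 = 5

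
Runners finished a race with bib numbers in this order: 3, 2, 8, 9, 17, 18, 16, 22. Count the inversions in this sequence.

Sweep left to right; for each value list the smaller values that follow it:
3: 1
2: 0
8: 0
9: 0
17: 1
18: 1
16: 0
22: 0
Sum: 1 + 0 + 0 + 0 + 1 + 1 + 0 + 0 = 3

3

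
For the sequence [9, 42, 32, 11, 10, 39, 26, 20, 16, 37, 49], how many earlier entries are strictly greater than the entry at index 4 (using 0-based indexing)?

The element at index 4 is 10.
Elements before it: 9, 42, 32, 11
Those larger than 10: 42, 32, 11

3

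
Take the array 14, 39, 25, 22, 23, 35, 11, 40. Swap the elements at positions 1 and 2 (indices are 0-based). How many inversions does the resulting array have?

11 inversions

Positions 1 and 2 hold 39 and 25; after swapping, the array is [14, 25, 39, 22, 23, 35, 11, 40].
Sweep left to right; for each value list the smaller values that follow it:
14: 1
25: 3
39: 4
22: 1
23: 1
35: 1
11: 0
40: 0
Sum: 1 + 3 + 4 + 1 + 1 + 1 + 0 + 0 = 11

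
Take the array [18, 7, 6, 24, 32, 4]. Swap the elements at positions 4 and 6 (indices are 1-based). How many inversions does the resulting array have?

Positions 4 and 6 hold 24 and 4; after swapping, the array is [18, 7, 6, 4, 32, 24].
Sweep left to right; for each value list the smaller values that follow it:
18 → 7, 6, 4 → 3
7 → 6, 4 → 2
6 → 4 → 1
4 → none → 0
32 → 24 → 1
24 → none → 0
Sum: 3 + 2 + 1 + 0 + 1 + 0 = 7

7 inversions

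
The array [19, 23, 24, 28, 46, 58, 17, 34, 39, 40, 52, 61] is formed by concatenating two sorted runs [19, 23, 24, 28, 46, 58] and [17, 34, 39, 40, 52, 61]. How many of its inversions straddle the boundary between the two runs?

Count, for every r in R, how many entries of L exceed r:
r = 17: 19, 23, 24, 28, 46, 58 → 6
r = 34: 46, 58 → 2
r = 39: 46, 58 → 2
r = 40: 46, 58 → 2
r = 52: 58 → 1
r = 61: none → 0
Cross-inversions: 6 + 2 + 2 + 2 + 1 + 0 = 13

13 split inversions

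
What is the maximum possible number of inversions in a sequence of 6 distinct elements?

15 inversions

A reversed (strictly descending) arrangement makes every pair an inversion, giving C(6, 2) inversions.
C(6, 2) = 6·5/2 = 15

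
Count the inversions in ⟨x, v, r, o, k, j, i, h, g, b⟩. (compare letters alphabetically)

Count, for each position, how many later elements it exceeds:
x → v, r, o, k, j, i, h, g, b → 9
v → r, o, k, j, i, h, g, b → 8
r → o, k, j, i, h, g, b → 7
o → k, j, i, h, g, b → 6
k → j, i, h, g, b → 5
j → i, h, g, b → 4
i → h, g, b → 3
h → g, b → 2
g → b → 1
b → none → 0
Sum: 9 + 8 + 7 + 6 + 5 + 4 + 3 + 2 + 1 + 0 = 45

45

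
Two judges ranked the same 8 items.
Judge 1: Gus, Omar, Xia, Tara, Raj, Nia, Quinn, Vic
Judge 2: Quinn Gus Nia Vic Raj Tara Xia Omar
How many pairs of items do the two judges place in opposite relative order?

20

Assign each item its position (1..8) in the first ordering, then rewrite the second ordering as that position sequence:
positions: Gus→1, Omar→2, Xia→3, Tara→4, Raj→5, Nia→6, Quinn→7, Vic→8
second ordering as positions: [7, 1, 6, 8, 5, 4, 3, 2]
Discordant pairs = inversions in this position sequence.
7: 1, 6, 5, 4, 3, 2 → 6
1: 0
6: 5, 4, 3, 2 → 4
8: 5, 4, 3, 2 → 4
5: 4, 3, 2 → 3
4: 3, 2 → 2
3: 2 → 1
2: 0
Total: 6 + 0 + 4 + 4 + 3 + 2 + 1 + 0 = 20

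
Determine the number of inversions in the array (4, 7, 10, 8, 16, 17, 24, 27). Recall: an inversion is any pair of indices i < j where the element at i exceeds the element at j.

1 inversion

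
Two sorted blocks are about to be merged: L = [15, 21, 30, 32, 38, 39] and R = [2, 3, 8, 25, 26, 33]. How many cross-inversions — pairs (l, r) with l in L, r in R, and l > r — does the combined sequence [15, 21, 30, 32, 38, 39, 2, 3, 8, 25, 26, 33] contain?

Count, for every r in R, how many entries of L exceed r:
r = 2: 15, 21, 30, 32, 38, 39 → 6
r = 3: 15, 21, 30, 32, 38, 39 → 6
r = 8: 15, 21, 30, 32, 38, 39 → 6
r = 25: 30, 32, 38, 39 → 4
r = 26: 30, 32, 38, 39 → 4
r = 33: 38, 39 → 2
Cross-inversions: 6 + 6 + 6 + 4 + 4 + 2 = 28

28 split inversions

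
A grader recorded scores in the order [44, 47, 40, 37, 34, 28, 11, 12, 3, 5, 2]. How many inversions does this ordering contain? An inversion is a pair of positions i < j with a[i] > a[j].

52

For each element, count later entries that are smaller:
44: 9
47: 9
40: 8
37: 7
34: 6
28: 5
11: 3
12: 3
3: 1
5: 1
2: 0
Sum: 9 + 9 + 8 + 7 + 6 + 5 + 3 + 3 + 1 + 1 + 0 = 52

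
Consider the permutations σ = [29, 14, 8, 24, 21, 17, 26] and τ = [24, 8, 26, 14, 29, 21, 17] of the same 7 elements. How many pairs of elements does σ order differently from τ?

10

Assign each item its position (1..7) in the first ordering, then rewrite the second ordering as that position sequence:
positions: 29→1, 14→2, 8→3, 24→4, 21→5, 17→6, 26→7
second ordering as positions: [4, 3, 7, 2, 1, 5, 6]
Discordant pairs = inversions in this position sequence.
4: 3, 2, 1 → 3
3: 2, 1 → 2
7: 2, 1, 5, 6 → 4
2: 1 → 1
1: 0
5: 0
6: 0
Total: 3 + 2 + 4 + 1 + 0 + 0 + 0 = 10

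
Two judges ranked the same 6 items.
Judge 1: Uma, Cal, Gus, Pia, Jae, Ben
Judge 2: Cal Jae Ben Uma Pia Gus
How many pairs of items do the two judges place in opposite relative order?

Assign each item its position (1..6) in the first ordering, then rewrite the second ordering as that position sequence:
positions: Uma→1, Cal→2, Gus→3, Pia→4, Jae→5, Ben→6
second ordering as positions: [2, 5, 6, 1, 4, 3]
Discordant pairs = inversions in this position sequence.
2: 1 → 1
5: 1, 4, 3 → 3
6: 1, 4, 3 → 3
1: 0
4: 3 → 1
3: 0
Total: 1 + 3 + 3 + 0 + 1 + 0 = 8

Discordant pairs: 8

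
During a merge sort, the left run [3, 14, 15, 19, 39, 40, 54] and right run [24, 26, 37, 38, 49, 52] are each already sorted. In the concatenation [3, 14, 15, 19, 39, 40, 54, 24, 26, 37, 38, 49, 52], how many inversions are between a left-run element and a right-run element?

14 split inversions

Take each right-half value and tally the left-half values above it:
r = 24: 39, 40, 54 → 3
r = 26: 39, 40, 54 → 3
r = 37: 39, 40, 54 → 3
r = 38: 39, 40, 54 → 3
r = 49: 54 → 1
r = 52: 54 → 1
Cross-inversions: 3 + 3 + 3 + 3 + 1 + 1 = 14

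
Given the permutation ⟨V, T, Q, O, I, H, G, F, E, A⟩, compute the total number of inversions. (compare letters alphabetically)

45

Element-by-element contributions:
V → T, Q, O, I, H, G, F, E, A → 9
T → Q, O, I, H, G, F, E, A → 8
Q → O, I, H, G, F, E, A → 7
O → I, H, G, F, E, A → 6
I → H, G, F, E, A → 5
H → G, F, E, A → 4
G → F, E, A → 3
F → E, A → 2
E → A → 1
A → none → 0
Sum: 9 + 8 + 7 + 6 + 5 + 4 + 3 + 2 + 1 + 0 = 45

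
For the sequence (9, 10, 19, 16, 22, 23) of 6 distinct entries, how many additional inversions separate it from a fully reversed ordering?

Maximum inversions for 6 distinct elements is C(6, 2) = 6·5/2 = 15.
Current inversions — for each element, count later smaller elements:
9: 0
10: 0
19: 1
16: 0
22: 0
23: 0
Current total: 0 + 0 + 1 + 0 + 0 + 0 = 1
Shortfall: 15 − 1 = 14

14 inversions short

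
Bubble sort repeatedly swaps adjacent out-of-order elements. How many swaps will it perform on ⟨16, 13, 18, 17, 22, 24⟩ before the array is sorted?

2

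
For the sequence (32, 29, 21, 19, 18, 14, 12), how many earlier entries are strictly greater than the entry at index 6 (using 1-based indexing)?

The element at index 6 is 14.
Elements before it: 32, 29, 21, 19, 18
Those larger than 14: 32, 29, 21, 19, 18

5 such elements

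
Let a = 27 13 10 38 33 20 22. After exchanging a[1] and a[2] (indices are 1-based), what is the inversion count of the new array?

Positions 1 and 2 hold 27 and 13; after swapping, the array is [13, 27, 10, 38, 33, 20, 22].
Element-by-element contributions:
13 → 10 → 1
27 → 10, 20, 22 → 3
10 → none → 0
38 → 33, 20, 22 → 3
33 → 20, 22 → 2
20 → none → 0
22 → none → 0
Sum: 1 + 3 + 0 + 3 + 2 + 0 + 0 = 9

9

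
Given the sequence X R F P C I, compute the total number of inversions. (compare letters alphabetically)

For each element, count later entries that are smaller:
X → R, F, P, C, I → 5
R → F, P, C, I → 4
F → C → 1
P → C, I → 2
C → none → 0
I → none → 0
Sum: 5 + 4 + 1 + 2 + 0 + 0 = 12

12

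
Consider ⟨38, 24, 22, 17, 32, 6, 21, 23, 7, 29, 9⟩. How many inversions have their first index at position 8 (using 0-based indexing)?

0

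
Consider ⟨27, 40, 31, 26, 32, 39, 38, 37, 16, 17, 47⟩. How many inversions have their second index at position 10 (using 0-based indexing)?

0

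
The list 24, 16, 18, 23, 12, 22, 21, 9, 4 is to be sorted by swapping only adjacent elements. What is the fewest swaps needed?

The minimum number of adjacent swaps to sort an array equals its inversion count, since every such swap removes exactly one inversion.
Count inversions — for each element, later elements that are smaller:
24: 16, 18, 23, 12, 22, 21, 9, 4 → 8
16: 12, 9, 4 → 3
18: 12, 9, 4 → 3
23: 12, 22, 21, 9, 4 → 5
12: 9, 4 → 2
22: 21, 9, 4 → 3
21: 9, 4 → 2
9: 4 → 1
4: none → 0
Total inversions: 8 + 3 + 3 + 5 + 2 + 3 + 2 + 1 + 0 = 27

27 swaps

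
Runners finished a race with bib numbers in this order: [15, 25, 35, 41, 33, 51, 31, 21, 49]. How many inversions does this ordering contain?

13

Element-by-element contributions:
15: 0
25: 1
35: 3
41: 3
33: 2
51: 3
31: 1
21: 0
49: 0
Sum: 0 + 1 + 3 + 3 + 2 + 3 + 1 + 0 + 0 = 13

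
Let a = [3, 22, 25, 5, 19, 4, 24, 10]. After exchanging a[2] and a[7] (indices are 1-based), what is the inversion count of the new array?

Inversions: 14

Positions 2 and 7 hold 22 and 24; after swapping, the array is [3, 24, 25, 5, 19, 4, 22, 10].
Sweep left to right; for each value list the smaller values that follow it:
3 → none → 0
24 → 5, 19, 4, 22, 10 → 5
25 → 5, 19, 4, 22, 10 → 5
5 → 4 → 1
19 → 4, 10 → 2
4 → none → 0
22 → 10 → 1
10 → none → 0
Sum: 0 + 5 + 5 + 1 + 2 + 0 + 1 + 0 = 14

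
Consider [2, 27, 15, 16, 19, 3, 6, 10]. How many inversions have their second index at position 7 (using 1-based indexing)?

4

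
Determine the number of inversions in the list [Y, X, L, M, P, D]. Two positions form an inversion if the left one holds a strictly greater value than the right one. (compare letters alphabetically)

12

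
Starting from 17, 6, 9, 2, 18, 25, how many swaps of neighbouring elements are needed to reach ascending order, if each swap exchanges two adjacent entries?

Each adjacent swap fixes exactly one inversion, so the minimum swap count equals the number of inversions.
Count inversions — for each element, later elements that are smaller:
17: 6, 9, 2 → 3
6: 2 → 1
9: 2 → 1
2: none → 0
18: none → 0
25: none → 0
Total inversions: 3 + 1 + 1 + 0 + 0 + 0 = 5

5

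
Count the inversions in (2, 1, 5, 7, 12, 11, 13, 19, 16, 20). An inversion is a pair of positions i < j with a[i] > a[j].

3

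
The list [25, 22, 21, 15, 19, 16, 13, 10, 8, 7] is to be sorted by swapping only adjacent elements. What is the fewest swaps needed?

43 swaps

Minimum adjacent swaps = number of inversions (each swap of adjacent out-of-order elements removes one inversion and no swap can remove more).
Count inversions — for each element, later elements that are smaller:
25: 22, 21, 15, 19, 16, 13, 10, 8, 7 → 9
22: 21, 15, 19, 16, 13, 10, 8, 7 → 8
21: 15, 19, 16, 13, 10, 8, 7 → 7
15: 13, 10, 8, 7 → 4
19: 16, 13, 10, 8, 7 → 5
16: 13, 10, 8, 7 → 4
13: 10, 8, 7 → 3
10: 8, 7 → 2
8: 7 → 1
7: none → 0
Total inversions: 9 + 8 + 7 + 4 + 5 + 4 + 3 + 2 + 1 + 0 = 43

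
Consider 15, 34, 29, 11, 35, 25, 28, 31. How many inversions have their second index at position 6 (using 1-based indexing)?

3

The element at index 6 is 25.
Elements before it: 15, 34, 29, 11, 35
Those larger than 25: 34, 29, 35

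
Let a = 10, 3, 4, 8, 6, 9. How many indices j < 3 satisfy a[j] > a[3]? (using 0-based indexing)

The element at index 3 is 8.
Elements before it: 10, 3, 4
Those larger than 8: 10

1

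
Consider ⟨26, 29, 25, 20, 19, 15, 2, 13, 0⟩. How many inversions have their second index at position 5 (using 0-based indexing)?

5 such elements

The element at index 5 is 15.
Elements before it: 26, 29, 25, 20, 19
Those larger than 15: 26, 29, 25, 20, 19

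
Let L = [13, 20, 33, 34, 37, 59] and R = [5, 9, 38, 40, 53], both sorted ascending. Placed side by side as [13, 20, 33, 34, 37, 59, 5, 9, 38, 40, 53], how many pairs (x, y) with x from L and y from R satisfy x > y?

Take each right-half value and tally the left-half values above it:
r = 5: 13, 20, 33, 34, 37, 59 → 6
r = 9: 13, 20, 33, 34, 37, 59 → 6
r = 38: 59 → 1
r = 40: 59 → 1
r = 53: 59 → 1
Cross-inversions: 6 + 6 + 1 + 1 + 1 = 15

15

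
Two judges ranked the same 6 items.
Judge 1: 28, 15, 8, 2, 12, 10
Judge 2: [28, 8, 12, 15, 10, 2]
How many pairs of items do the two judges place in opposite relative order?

4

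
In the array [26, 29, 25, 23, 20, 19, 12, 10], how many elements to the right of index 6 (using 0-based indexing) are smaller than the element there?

The element at index 6 is 12.
Elements after it: 10
Those smaller than 12: 10

1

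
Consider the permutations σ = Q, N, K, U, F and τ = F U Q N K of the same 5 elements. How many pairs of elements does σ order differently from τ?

7 discordant pairs

Assign each item its position (1..5) in the first ordering, then rewrite the second ordering as that position sequence:
positions: Q→1, N→2, K→3, U→4, F→5
second ordering as positions: [5, 4, 1, 2, 3]
Discordant pairs = inversions in this position sequence.
5: 4, 1, 2, 3 → 4
4: 1, 2, 3 → 3
1: 0
2: 0
3: 0
Total: 4 + 3 + 0 + 0 + 0 = 7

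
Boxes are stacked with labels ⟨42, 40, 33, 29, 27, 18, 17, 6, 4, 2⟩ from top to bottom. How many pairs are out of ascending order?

There are 45 inversions.

Count, for each position, how many later elements it exceeds:
42: 9
40: 8
33: 7
29: 6
27: 5
18: 4
17: 3
6: 2
4: 1
2: 0
Sum: 9 + 8 + 7 + 6 + 5 + 4 + 3 + 2 + 1 + 0 = 45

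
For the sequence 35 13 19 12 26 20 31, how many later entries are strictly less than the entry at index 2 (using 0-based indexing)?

The element at index 2 is 19.
Elements after it: 12, 26, 20, 31
Those smaller than 19: 12

1 such element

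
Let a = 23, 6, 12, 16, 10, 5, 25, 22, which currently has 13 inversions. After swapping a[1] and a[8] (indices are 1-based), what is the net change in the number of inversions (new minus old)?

Positions 1 and 8 hold 23 and 22; after swapping, the array is [22, 6, 12, 16, 10, 5, 25, 23].
Count, for each position, how many later elements it exceeds:
22: 5
6: 1
12: 2
16: 2
10: 1
5: 0
25: 1
23: 0
Sum: 5 + 1 + 2 + 2 + 1 + 0 + 1 + 0 = 12
Change: 12 − 13 = -1

-1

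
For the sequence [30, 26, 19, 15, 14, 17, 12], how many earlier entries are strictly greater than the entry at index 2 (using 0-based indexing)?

The element at index 2 is 19.
Elements before it: 30, 26
Those larger than 19: 30, 26

2 such elements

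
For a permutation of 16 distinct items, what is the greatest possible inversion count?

The maximum occurs when the array is in strictly decreasing order: every one of the C(16, 2) pairs is inverted.
C(16, 2) = 16·15/2 = 120

120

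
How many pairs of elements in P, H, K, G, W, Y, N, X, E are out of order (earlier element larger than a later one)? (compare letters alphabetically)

Element-by-element contributions:
P: 5
H: 2
K: 2
G: 1
W: 2
Y: 3
N: 1
X: 1
E: 0
Sum: 5 + 2 + 2 + 1 + 2 + 3 + 1 + 1 + 0 = 17

17 out-of-order pairs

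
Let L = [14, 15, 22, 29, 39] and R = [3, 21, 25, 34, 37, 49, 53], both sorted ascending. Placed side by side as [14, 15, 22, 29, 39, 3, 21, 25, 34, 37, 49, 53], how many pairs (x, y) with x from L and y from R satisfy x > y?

12

Count, for every r in R, how many entries of L exceed r:
r = 3: 14, 15, 22, 29, 39 → 5
r = 21: 22, 29, 39 → 3
r = 25: 29, 39 → 2
r = 34: 39 → 1
r = 37: 39 → 1
r = 49: none → 0
r = 53: none → 0
Cross-inversions: 5 + 3 + 2 + 1 + 1 + 0 + 0 = 12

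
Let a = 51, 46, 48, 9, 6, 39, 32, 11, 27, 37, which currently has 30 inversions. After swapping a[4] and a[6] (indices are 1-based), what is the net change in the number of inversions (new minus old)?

+1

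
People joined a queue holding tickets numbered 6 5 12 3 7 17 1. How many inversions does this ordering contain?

11 inversions

Listing every pair i<j with a[i]>a[j] (using 1-based positions):
(1,2): 6 > 5
(1,4): 6 > 3
(1,7): 6 > 1
(2,4): 5 > 3
(2,7): 5 > 1
(3,4): 12 > 3
(3,5): 12 > 7
(3,7): 12 > 1
(4,7): 3 > 1
(5,7): 7 > 1
(6,7): 17 > 1
That's 11 pairs.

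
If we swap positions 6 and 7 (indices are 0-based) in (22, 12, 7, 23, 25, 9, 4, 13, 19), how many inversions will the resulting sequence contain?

20

Positions 6 and 7 hold 4 and 13; after swapping, the array is [22, 12, 7, 23, 25, 9, 13, 4, 19].
Count, for each position, how many later elements it exceeds:
22 → 12, 7, 9, 13, 4, 19 → 6
12 → 7, 9, 4 → 3
7 → 4 → 1
23 → 9, 13, 4, 19 → 4
25 → 9, 13, 4, 19 → 4
9 → 4 → 1
13 → 4 → 1
4 → none → 0
19 → none → 0
Sum: 6 + 3 + 1 + 4 + 4 + 1 + 1 + 0 + 0 = 20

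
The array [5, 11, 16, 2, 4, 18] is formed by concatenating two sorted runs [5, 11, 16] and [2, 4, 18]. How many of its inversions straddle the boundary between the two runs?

6 cross-inversions

For each element r of the right run, count left-run elements greater than r:
r = 2: 5, 11, 16 → 3
r = 4: 5, 11, 16 → 3
r = 18: none → 0
Cross-inversions: 3 + 3 + 0 = 6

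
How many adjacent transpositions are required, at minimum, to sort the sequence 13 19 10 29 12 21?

The minimum number of adjacent swaps to sort an array equals its inversion count, since every such swap removes exactly one inversion.
Count inversions — for each element, later elements that are smaller:
13: 10, 12 → 2
19: 10, 12 → 2
10: none → 0
29: 12, 21 → 2
12: none → 0
21: none → 0
Total inversions: 2 + 2 + 0 + 2 + 0 + 0 = 6

6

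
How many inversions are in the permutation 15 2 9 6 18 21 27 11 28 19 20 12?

Element-by-element contributions:
15 → 2, 9, 6, 11, 12 → 5
2 → none → 0
9 → 6 → 1
6 → none → 0
18 → 11, 12 → 2
21 → 11, 19, 20, 12 → 4
27 → 11, 19, 20, 12 → 4
11 → none → 0
28 → 19, 20, 12 → 3
19 → 12 → 1
20 → 12 → 1
12 → none → 0
Sum: 5 + 0 + 1 + 0 + 2 + 4 + 4 + 0 + 3 + 1 + 1 + 0 = 21

21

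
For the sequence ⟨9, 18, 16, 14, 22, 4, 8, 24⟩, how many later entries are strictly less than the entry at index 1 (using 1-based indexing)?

The element at index 1 is 9.
Elements after it: 18, 16, 14, 22, 4, 8, 24
Those smaller than 9: 4, 8

2 such elements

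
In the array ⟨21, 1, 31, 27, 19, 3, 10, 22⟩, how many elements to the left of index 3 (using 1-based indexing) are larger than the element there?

0

The element at index 3 is 31.
Elements before it: 21, 1
None of them are larger than 31.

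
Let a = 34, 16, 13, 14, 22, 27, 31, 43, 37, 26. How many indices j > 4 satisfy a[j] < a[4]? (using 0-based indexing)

0

The element at index 4 is 22.
Elements after it: 27, 31, 43, 37, 26
None of them are smaller than 22.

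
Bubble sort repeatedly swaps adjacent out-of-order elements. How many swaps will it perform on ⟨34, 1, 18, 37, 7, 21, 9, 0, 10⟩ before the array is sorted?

Adjacent swaps: 22

Minimum adjacent swaps = number of inversions (each swap of adjacent out-of-order elements removes one inversion and no swap can remove more).
Count inversions — for each element, later elements that are smaller:
34: 1, 18, 7, 21, 9, 0, 10 → 7
1: 0 → 1
18: 7, 9, 0, 10 → 4
37: 7, 21, 9, 0, 10 → 5
7: 0 → 1
21: 9, 0, 10 → 3
9: 0 → 1
0: none → 0
10: none → 0
Total inversions: 7 + 1 + 4 + 5 + 1 + 3 + 1 + 0 + 0 = 22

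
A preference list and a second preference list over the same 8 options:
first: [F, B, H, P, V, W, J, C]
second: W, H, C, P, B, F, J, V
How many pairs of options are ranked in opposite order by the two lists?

Assign each item its position (1..8) in the first ordering, then rewrite the second ordering as that position sequence:
positions: F→1, B→2, H→3, P→4, V→5, W→6, J→7, C→8
second ordering as positions: [6, 3, 8, 4, 2, 1, 7, 5]
Discordant pairs = inversions in this position sequence.
6: 3, 4, 2, 1, 5 → 5
3: 2, 1 → 2
8: 4, 2, 1, 7, 5 → 5
4: 2, 1 → 2
2: 1 → 1
1: 0
7: 5 → 1
5: 0
Total: 5 + 2 + 5 + 2 + 1 + 0 + 1 + 0 = 16

There are 16 pairs.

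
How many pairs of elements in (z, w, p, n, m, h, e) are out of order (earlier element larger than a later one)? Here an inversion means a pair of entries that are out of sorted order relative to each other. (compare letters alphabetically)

21 inversions

Element-by-element contributions:
z: 6
w: 5
p: 4
n: 3
m: 2
h: 1
e: 0
Sum: 6 + 5 + 4 + 3 + 2 + 1 + 0 = 21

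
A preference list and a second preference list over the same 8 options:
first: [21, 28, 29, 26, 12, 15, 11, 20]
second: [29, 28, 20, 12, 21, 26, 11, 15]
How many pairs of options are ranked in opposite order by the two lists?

11 pairs

Assign each item its position (1..8) in the first ordering, then rewrite the second ordering as that position sequence:
positions: 21→1, 28→2, 29→3, 26→4, 12→5, 15→6, 11→7, 20→8
second ordering as positions: [3, 2, 8, 5, 1, 4, 7, 6]
Discordant pairs = inversions in this position sequence.
3: 2, 1 → 2
2: 1 → 1
8: 5, 1, 4, 7, 6 → 5
5: 1, 4 → 2
1: 0
4: 0
7: 6 → 1
6: 0
Total: 2 + 1 + 5 + 2 + 0 + 0 + 1 + 0 = 11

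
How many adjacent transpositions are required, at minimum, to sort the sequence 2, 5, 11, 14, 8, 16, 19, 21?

2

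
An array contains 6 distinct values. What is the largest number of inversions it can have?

15 inversions

The maximum occurs when the array is in strictly decreasing order: every one of the C(6, 2) pairs is inverted.
C(6, 2) = 6·5/2 = 15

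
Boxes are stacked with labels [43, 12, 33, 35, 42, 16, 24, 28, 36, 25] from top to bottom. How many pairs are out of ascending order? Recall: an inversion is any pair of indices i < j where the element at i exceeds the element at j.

24 inversions

Element-by-element contributions:
43: 9
12: 0
33: 4
35: 4
42: 5
16: 0
24: 0
28: 1
36: 1
25: 0
Sum: 9 + 0 + 4 + 4 + 5 + 0 + 0 + 1 + 1 + 0 = 24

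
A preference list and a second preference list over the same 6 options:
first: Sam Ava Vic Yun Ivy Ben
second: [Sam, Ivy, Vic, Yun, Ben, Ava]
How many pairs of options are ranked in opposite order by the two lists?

6 pairs

Assign each item its position (1..6) in the first ordering, then rewrite the second ordering as that position sequence:
positions: Sam→1, Ava→2, Vic→3, Yun→4, Ivy→5, Ben→6
second ordering as positions: [1, 5, 3, 4, 6, 2]
Discordant pairs = inversions in this position sequence.
1: 0
5: 3, 4, 2 → 3
3: 2 → 1
4: 2 → 1
6: 2 → 1
2: 0
Total: 0 + 3 + 1 + 1 + 1 + 0 = 6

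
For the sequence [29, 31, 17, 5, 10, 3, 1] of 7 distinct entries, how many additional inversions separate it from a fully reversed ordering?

2

Maximum inversions for 7 distinct elements is C(7, 2) = 7·6/2 = 21.
Current inversions — for each element, count later smaller elements:
29: 5
31: 5
17: 4
5: 2
10: 2
3: 1
1: 0
Current total: 5 + 5 + 4 + 2 + 2 + 1 + 0 = 19
Shortfall: 21 − 19 = 2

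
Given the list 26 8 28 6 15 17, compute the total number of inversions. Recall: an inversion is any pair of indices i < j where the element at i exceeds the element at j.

8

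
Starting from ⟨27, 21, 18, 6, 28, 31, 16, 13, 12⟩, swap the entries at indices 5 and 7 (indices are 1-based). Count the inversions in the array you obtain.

Inversions: 23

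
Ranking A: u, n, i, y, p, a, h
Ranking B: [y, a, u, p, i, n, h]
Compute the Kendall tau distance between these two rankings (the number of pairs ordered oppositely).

Assign each item its position (1..7) in the first ordering, then rewrite the second ordering as that position sequence:
positions: u→1, n→2, i→3, y→4, p→5, a→6, h→7
second ordering as positions: [4, 6, 1, 5, 3, 2, 7]
Discordant pairs = inversions in this position sequence.
4: 1, 3, 2 → 3
6: 1, 5, 3, 2 → 4
1: 0
5: 3, 2 → 2
3: 2 → 1
2: 0
7: 0
Total: 3 + 4 + 0 + 2 + 1 + 0 + 0 = 10

10 discordant pairs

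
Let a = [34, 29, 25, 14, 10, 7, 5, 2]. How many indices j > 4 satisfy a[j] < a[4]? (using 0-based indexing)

The element at index 4 is 10.
Elements after it: 7, 5, 2
Those smaller than 10: 7, 5, 2

3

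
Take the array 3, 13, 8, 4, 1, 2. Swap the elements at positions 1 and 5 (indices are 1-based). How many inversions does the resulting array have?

10 inversions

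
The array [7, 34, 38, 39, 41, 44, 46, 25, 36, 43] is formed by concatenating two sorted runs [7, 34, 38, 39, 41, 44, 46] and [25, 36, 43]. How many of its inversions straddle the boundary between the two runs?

For each element r of the right run, count left-run elements greater than r:
r = 25: 34, 38, 39, 41, 44, 46 → 6
r = 36: 38, 39, 41, 44, 46 → 5
r = 43: 44, 46 → 2
Cross-inversions: 6 + 5 + 2 = 13

There are 13 cross-inversions.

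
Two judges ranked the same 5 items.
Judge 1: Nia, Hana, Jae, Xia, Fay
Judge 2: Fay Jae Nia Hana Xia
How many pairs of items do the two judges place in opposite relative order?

6 discordant pairs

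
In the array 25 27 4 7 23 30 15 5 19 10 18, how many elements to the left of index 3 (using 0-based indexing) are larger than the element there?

The element at index 3 is 7.
Elements before it: 25, 27, 4
Those larger than 7: 25, 27

2 such elements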